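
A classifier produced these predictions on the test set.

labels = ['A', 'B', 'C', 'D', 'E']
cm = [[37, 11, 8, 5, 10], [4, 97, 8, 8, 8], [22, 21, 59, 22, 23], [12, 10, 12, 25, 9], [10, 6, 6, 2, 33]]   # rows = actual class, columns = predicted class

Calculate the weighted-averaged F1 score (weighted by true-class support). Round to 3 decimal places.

0.532

Per-class F1 score (2·TP/(2·TP+FP+FN)):
  A: TP=37, FP=4+22+12+10=48, FN=11+8+5+10=34 → 74/156 = 0.4744
  B: TP=97, FP=11+21+10+6=48, FN=4+8+8+8=28 → 194/270 = 0.7185
  C: TP=59, FP=8+8+12+6=34, FN=22+21+22+23=88 → 118/240 = 0.4917
  D: TP=25, FP=5+8+22+2=37, FN=12+10+12+9=43 → 50/130 = 0.3846
  E: TP=33, FP=10+8+23+9=50, FN=10+6+6+2=24 → 66/140 = 0.4714
Weighted-F1 score = Σ (supportᵢ/N)·F1 scoreᵢ with N=468: (71/468)·0.4744 + (125/468)·0.7185 + (147/468)·0.4917 + (68/468)·0.3846 + (57/468)·0.4714 = 0.532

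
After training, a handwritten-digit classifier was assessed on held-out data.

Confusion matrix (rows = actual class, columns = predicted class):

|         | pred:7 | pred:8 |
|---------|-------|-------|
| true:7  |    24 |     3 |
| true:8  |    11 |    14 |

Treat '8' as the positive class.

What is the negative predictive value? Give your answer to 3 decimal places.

0.686

NPV = TN/(TN+FN) = 24/(24+11) = 0.686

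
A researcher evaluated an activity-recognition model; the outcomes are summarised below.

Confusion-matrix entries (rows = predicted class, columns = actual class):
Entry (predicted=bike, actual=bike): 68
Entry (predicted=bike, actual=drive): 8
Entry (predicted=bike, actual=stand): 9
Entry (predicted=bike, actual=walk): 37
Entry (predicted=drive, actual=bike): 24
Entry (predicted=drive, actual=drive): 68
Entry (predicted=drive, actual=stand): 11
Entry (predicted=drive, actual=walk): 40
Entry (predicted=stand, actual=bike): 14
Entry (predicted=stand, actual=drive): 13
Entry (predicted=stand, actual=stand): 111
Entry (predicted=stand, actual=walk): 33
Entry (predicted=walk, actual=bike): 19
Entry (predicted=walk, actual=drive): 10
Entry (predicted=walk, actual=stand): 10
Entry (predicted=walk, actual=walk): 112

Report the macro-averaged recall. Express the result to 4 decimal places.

Per-class recall (TP/(TP+FN)):
  bike: TP=68, FN=24+14+19=57 → 68/125 = 0.54400
  drive: TP=68, FN=8+13+10=31 → 68/99 = 0.68687
  stand: TP=111, FN=9+11+10=30 → 111/141 = 0.78723
  walk: TP=112, FN=37+40+33=110 → 112/222 = 0.50450
Macro-recall = mean = (0.54400 + 0.68687 + 0.78723 + 0.50450) / 4 = 0.6307

0.6307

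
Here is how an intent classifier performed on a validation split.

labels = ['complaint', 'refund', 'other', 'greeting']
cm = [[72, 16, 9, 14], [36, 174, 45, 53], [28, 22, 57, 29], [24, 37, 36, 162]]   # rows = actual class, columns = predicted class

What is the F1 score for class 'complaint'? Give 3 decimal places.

0.531

Take TP from the diagonal, FP from the rest of the 'complaint' prediction marginal, FN from the rest of the 'complaint' actual marginal.
F1 score = 2·TP/(2·TP+FP+FN).
complaint: TP=72, FP=36+28+24=88, FN=16+9+14=39 → 144/271 = 0.5314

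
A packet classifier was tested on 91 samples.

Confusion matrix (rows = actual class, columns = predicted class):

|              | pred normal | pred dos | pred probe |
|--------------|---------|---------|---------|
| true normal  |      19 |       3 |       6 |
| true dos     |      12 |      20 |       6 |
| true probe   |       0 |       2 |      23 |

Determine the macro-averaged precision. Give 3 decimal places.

0.690

Per-class precision (TP/(TP+FP)):
  normal: TP=19, FP=12+0=12 → 19/31 = 0.6129
  dos: TP=20, FP=3+2=5 → 20/25 = 0.8000
  probe: TP=23, FP=6+6=12 → 23/35 = 0.6571
Macro-precision = mean = (0.6129 + 0.8000 + 0.6571) / 3 = 0.690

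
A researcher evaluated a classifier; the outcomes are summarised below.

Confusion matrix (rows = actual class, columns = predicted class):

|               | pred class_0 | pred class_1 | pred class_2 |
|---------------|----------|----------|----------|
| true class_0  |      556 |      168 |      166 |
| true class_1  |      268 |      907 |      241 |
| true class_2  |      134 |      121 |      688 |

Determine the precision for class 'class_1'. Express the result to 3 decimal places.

Take TP from the diagonal, FP from the rest of the 'class_1' prediction marginal, FN from the rest of the 'class_1' actual marginal.
precision = TP/(TP+FP).
class_1: TP=907, FP=168+121=289 → 907/1196 = 0.7584

0.758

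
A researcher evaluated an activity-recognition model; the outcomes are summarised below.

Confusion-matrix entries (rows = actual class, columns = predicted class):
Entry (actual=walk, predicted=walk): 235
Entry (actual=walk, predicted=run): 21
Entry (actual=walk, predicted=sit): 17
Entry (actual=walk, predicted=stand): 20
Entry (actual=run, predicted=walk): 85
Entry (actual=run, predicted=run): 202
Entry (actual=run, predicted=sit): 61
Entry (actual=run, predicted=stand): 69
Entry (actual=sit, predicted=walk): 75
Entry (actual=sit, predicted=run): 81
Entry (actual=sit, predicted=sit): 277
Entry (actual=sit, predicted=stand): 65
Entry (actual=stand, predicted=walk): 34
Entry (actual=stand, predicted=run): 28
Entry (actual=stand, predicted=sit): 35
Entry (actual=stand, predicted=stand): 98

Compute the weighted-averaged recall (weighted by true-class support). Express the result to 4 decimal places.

Per-class recall (TP/(TP+FN)):
  walk: TP=235, FN=21+17+20=58 → 235/293 = 0.80205
  run: TP=202, FN=85+61+69=215 → 202/417 = 0.48441
  sit: TP=277, FN=75+81+65=221 → 277/498 = 0.55622
  stand: TP=98, FN=34+28+35=97 → 98/195 = 0.50256
Weighted-recall = Σ (supportᵢ/N)·recallᵢ with N=1403: (293/1403)·0.80205 + (417/1403)·0.48441 + (498/1403)·0.55622 + (195/1403)·0.50256 = 0.5788

0.5788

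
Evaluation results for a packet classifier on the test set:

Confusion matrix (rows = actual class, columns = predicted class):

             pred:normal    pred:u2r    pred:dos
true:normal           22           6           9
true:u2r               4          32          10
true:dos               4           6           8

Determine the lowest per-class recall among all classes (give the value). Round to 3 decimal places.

0.444

Per-class recall (TP/(TP+FN)):
  normal: TP=22, FN=6+9=15 → 22/37 = 0.5946
  u2r: TP=32, FN=4+10=14 → 32/46 = 0.6957
  dos: TP=8, FN=4+6=10 → 8/18 = 0.4444
Lowest is class 'dos' with recall = 0.444.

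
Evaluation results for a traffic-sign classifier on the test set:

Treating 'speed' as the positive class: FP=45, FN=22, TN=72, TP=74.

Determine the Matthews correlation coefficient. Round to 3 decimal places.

MCC = (TP·TN − FP·FN) / √((TP+FP)(TP+FN)(TN+FP)(TN+FN))
Numerator = 74·72 − 45·22 = 4338
Denominator = √(119·96·117·94) = √125641152 = 11208.9764
MCC = 4338 / 11208.9764 = 0.387

0.387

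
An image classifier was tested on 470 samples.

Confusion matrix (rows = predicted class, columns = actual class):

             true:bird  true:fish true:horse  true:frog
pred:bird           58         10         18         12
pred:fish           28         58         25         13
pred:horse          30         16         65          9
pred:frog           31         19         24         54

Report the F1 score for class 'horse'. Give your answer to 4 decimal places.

0.5159

One-vs-rest for 'horse': TP = diagonal; FP = other classes predicted 'horse'; FN = 'horse' predicted as other.
F1 score = 2·TP/(2·TP+FP+FN).
horse: TP=65, FP=30+16+9=55, FN=18+25+24=67 → 130/252 = 0.51587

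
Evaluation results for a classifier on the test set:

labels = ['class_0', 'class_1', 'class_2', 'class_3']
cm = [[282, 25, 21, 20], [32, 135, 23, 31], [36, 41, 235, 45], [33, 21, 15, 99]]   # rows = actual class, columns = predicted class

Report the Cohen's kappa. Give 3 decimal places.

0.572

Observed agreement pₒ = trace/N = 751/1094 = 0.6865
Expected agreement pₑ = Σ (rowᵢ·colᵢ)/N² = (348·383 + 221·222 + 357·294 + 168·195)/1094² = 0.2674
κ = (pₒ − pₑ)/(1 − pₑ) = (0.6865 − 0.2674)/(1 − 0.2674) = 0.572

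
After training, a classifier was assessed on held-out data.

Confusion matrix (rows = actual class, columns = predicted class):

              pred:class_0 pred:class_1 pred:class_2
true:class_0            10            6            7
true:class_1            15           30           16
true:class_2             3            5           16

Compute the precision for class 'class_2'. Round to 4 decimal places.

Take TP from the diagonal, FP from the rest of the 'class_2' prediction marginal, FN from the rest of the 'class_2' actual marginal.
precision = TP/(TP+FP).
class_2: TP=16, FP=7+16=23 → 16/39 = 0.41026

0.4103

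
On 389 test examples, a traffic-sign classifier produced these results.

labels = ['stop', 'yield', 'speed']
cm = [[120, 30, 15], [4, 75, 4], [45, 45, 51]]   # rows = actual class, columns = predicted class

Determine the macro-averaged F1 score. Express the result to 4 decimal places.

0.6153

Per-class F1 score (2·TP/(2·TP+FP+FN)):
  stop: TP=120, FP=4+45=49, FN=30+15=45 → 240/334 = 0.71856
  yield: TP=75, FP=30+45=75, FN=4+4=8 → 150/233 = 0.64378
  speed: TP=51, FP=15+4=19, FN=45+45=90 → 102/211 = 0.48341
Macro-F1 score = mean = (0.71856 + 0.64378 + 0.48341) / 3 = 0.6153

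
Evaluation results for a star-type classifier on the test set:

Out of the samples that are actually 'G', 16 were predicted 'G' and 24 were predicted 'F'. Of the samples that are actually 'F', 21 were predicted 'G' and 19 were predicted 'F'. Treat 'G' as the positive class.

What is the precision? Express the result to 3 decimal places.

Precision = TP/(TP+FP) = 16/(16+21) = 16/37 = 0.432

0.432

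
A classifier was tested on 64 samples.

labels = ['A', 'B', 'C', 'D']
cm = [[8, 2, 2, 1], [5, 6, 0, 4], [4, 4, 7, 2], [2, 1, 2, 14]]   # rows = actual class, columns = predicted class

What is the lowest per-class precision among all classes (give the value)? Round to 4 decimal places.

Per-class precision (TP/(TP+FP)):
  A: TP=8, FP=5+4+2=11 → 8/19 = 0.42105
  B: TP=6, FP=2+4+1=7 → 6/13 = 0.46154
  C: TP=7, FP=2+0+2=4 → 7/11 = 0.63636
  D: TP=14, FP=1+4+2=7 → 14/21 = 0.66667
Lowest is class 'A' with precision = 0.4211.

0.4211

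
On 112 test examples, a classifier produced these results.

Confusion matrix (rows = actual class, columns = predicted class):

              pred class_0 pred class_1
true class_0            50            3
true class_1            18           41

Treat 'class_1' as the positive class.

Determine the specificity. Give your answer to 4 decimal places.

Specificity = TN/(TN+FP) = 50/(50+3) = 0.9434

0.9434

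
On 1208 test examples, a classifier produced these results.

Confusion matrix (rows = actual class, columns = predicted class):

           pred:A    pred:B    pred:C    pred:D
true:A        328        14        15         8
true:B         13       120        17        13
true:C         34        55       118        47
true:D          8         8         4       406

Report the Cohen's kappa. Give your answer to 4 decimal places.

0.7275

Observed agreement pₒ = trace/N = 972/1208 = 0.80464
Expected agreement pₑ = Σ (rowᵢ·colᵢ)/N² = (365·383 + 163·197 + 254·154 + 426·474)/1208² = 0.28298
κ = (pₒ − pₑ)/(1 − pₑ) = (0.80464 − 0.28298)/(1 − 0.28298) = 0.7275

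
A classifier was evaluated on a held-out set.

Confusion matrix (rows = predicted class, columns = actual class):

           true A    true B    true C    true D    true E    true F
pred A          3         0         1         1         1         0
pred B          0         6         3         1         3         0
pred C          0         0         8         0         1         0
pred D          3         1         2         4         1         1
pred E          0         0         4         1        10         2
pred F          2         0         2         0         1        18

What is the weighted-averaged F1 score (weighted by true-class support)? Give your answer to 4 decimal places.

Per-class F1 score (2·TP/(2·TP+FP+FN)):
  A: TP=3, FP=0+1+1+1+0=3, FN=0+0+3+0+2=5 → 6/14 = 0.42857
  B: TP=6, FP=0+3+1+3+0=7, FN=0+0+1+0+0=1 → 12/20 = 0.60000
  C: TP=8, FP=0+0+0+1+0=1, FN=1+3+2+4+2=12 → 16/29 = 0.55172
  D: TP=4, FP=3+1+2+1+1=8, FN=1+1+0+1+0=3 → 8/19 = 0.42105
  E: TP=10, FP=0+0+4+1+2=7, FN=1+3+1+1+1=7 → 20/34 = 0.58824
  F: TP=18, FP=2+0+2+0+1=5, FN=0+0+0+1+2=3 → 36/44 = 0.81818
Weighted-F1 score = Σ (supportᵢ/N)·F1 scoreᵢ with N=80: (8/80)·0.42857 + (7/80)·0.60000 + (20/80)·0.55172 + (7/80)·0.42105 + (17/80)·0.58824 + (21/80)·0.81818 = 0.6099

0.6099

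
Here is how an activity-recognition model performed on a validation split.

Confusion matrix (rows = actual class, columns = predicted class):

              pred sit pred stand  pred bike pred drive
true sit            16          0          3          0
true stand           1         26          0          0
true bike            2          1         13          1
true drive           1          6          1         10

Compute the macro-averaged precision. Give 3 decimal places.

Per-class precision (TP/(TP+FP)):
  sit: TP=16, FP=1+2+1=4 → 16/20 = 0.8000
  stand: TP=26, FP=0+1+6=7 → 26/33 = 0.7879
  bike: TP=13, FP=3+0+1=4 → 13/17 = 0.7647
  drive: TP=10, FP=0+0+1=1 → 10/11 = 0.9091
Macro-precision = mean = (0.8000 + 0.7879 + 0.7647 + 0.9091) / 4 = 0.815

0.815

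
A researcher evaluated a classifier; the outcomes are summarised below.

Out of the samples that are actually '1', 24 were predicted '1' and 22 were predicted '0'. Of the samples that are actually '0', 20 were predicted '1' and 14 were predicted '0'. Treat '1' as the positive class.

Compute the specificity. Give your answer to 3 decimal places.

0.412

Specificity = TN/(TN+FP) = 14/(14+20) = 0.412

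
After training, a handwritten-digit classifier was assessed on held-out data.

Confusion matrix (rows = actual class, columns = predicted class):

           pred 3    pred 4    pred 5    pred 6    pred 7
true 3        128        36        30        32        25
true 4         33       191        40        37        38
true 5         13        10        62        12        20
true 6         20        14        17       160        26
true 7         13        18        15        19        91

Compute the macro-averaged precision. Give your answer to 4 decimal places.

Per-class precision (TP/(TP+FP)):
  3: TP=128, FP=33+13+20+13=79 → 128/207 = 0.61836
  4: TP=191, FP=36+10+14+18=78 → 191/269 = 0.71004
  5: TP=62, FP=30+40+17+15=102 → 62/164 = 0.37805
  6: TP=160, FP=32+37+12+19=100 → 160/260 = 0.61538
  7: TP=91, FP=25+38+20+26=109 → 91/200 = 0.45500
Macro-precision = mean = (0.61836 + 0.71004 + 0.37805 + 0.61538 + 0.45500) / 5 = 0.5554

0.5554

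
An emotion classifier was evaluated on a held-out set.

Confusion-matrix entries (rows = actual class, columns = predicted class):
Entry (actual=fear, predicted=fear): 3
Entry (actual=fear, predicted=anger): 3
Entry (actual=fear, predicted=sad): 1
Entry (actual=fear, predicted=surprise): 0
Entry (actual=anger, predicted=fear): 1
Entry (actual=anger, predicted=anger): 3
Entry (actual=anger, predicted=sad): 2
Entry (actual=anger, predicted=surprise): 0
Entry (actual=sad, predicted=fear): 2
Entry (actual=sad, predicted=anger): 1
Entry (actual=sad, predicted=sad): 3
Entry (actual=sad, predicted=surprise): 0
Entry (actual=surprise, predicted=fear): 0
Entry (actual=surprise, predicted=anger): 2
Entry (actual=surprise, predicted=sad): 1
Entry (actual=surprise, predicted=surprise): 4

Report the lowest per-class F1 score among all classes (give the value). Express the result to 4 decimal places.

0.4000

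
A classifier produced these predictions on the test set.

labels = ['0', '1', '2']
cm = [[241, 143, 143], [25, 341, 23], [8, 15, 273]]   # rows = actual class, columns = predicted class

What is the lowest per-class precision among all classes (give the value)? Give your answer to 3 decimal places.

Per-class precision (TP/(TP+FP)):
  0: TP=241, FP=25+8=33 → 241/274 = 0.8796
  1: TP=341, FP=143+15=158 → 341/499 = 0.6834
  2: TP=273, FP=143+23=166 → 273/439 = 0.6219
Lowest is class '2' with precision = 0.622.

0.622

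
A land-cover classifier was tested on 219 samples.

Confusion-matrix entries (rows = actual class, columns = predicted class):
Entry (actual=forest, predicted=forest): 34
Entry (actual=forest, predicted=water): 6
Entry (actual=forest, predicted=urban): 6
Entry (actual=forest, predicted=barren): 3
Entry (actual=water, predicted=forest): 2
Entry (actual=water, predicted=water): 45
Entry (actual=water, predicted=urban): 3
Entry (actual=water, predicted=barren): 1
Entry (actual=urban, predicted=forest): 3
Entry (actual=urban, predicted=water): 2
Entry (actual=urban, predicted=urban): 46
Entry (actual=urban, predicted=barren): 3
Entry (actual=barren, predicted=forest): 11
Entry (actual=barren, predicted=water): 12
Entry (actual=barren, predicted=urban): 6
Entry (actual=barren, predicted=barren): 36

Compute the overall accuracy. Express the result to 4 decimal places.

0.7352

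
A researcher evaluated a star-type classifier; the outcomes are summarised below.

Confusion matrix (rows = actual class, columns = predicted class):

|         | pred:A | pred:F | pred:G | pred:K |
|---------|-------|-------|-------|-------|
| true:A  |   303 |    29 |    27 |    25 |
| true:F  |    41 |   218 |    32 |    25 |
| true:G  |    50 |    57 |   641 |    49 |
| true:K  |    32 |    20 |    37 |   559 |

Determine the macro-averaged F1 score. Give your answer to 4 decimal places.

0.7803

Per-class F1 score (2·TP/(2·TP+FP+FN)):
  A: TP=303, FP=41+50+32=123, FN=29+27+25=81 → 606/810 = 0.74815
  F: TP=218, FP=29+57+20=106, FN=41+32+25=98 → 436/640 = 0.68125
  G: TP=641, FP=27+32+37=96, FN=50+57+49=156 → 1282/1534 = 0.83572
  K: TP=559, FP=25+25+49=99, FN=32+20+37=89 → 1118/1306 = 0.85605
Macro-F1 score = mean = (0.74815 + 0.68125 + 0.83572 + 0.85605) / 4 = 0.7803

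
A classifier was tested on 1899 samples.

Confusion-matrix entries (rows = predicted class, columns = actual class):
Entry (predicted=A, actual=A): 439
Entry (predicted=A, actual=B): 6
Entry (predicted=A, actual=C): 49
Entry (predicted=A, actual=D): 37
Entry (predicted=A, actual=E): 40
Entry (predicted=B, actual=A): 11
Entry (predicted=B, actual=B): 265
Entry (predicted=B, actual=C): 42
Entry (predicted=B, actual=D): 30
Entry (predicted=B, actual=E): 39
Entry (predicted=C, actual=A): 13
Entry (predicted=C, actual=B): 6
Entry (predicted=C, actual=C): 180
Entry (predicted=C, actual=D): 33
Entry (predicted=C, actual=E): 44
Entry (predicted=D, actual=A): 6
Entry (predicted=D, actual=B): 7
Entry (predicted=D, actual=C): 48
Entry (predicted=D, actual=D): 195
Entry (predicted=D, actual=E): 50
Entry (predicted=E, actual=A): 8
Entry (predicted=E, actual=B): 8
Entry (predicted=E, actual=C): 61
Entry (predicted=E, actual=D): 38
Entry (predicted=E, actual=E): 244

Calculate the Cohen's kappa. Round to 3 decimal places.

Observed agreement pₒ = trace/N = 1323/1899 = 0.6967
Expected agreement pₑ = Σ (rowᵢ·colᵢ)/N² = (477·571 + 292·387 + 380·276 + 333·306 + 417·359)/1899² = 0.2057
κ = (pₒ − pₑ)/(1 − pₑ) = (0.6967 − 0.2057)/(1 − 0.2057) = 0.618

0.618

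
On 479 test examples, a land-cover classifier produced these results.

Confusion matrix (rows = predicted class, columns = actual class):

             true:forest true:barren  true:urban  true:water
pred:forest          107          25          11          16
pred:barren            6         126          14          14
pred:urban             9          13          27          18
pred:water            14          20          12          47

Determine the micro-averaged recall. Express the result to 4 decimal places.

0.6409

Micro-averaging pools counts across classes: ΣTP=307, ΣFP=172, ΣFN=172.
Micro-recall = TP/(TP+FN) on pooled counts = 0.6409 (equals overall accuracy in single-label multiclass).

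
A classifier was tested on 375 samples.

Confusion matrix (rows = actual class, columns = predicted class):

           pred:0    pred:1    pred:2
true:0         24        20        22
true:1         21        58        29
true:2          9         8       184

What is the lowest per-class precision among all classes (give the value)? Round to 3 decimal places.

Per-class precision (TP/(TP+FP)):
  0: TP=24, FP=21+9=30 → 24/54 = 0.4444
  1: TP=58, FP=20+8=28 → 58/86 = 0.6744
  2: TP=184, FP=22+29=51 → 184/235 = 0.7830
Lowest is class '0' with precision = 0.444.

0.444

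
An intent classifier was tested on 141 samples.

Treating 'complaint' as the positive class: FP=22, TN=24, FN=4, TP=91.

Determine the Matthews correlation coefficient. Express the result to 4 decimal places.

0.5637

MCC = (TP·TN − FP·FN) / √((TP+FP)(TP+FN)(TN+FP)(TN+FN))
Numerator = 91·24 − 22·4 = 2096
Denominator = √(113·95·46·28) = √13826680 = 3718.4244
MCC = 2096 / 3718.4244 = 0.5637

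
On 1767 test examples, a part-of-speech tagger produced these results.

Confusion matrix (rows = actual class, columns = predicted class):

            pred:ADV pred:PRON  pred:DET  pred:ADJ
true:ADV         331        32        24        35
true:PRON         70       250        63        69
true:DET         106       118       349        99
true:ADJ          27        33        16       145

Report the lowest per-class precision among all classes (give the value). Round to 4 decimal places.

Per-class precision (TP/(TP+FP)):
  ADV: TP=331, FP=70+106+27=203 → 331/534 = 0.61985
  PRON: TP=250, FP=32+118+33=183 → 250/433 = 0.57737
  DET: TP=349, FP=24+63+16=103 → 349/452 = 0.77212
  ADJ: TP=145, FP=35+69+99=203 → 145/348 = 0.41667
Lowest is class 'ADJ' with precision = 0.4167.

0.4167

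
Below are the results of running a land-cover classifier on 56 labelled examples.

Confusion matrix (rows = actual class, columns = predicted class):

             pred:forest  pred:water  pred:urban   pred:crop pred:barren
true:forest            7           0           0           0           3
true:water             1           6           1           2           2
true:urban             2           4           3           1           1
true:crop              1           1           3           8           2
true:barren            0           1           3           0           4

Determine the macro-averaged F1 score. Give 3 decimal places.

Per-class F1 score (2·TP/(2·TP+FP+FN)):
  forest: TP=7, FP=1+2+1+0=4, FN=0+0+0+3=3 → 14/21 = 0.6667
  water: TP=6, FP=0+4+1+1=6, FN=1+1+2+2=6 → 12/24 = 0.5000
  urban: TP=3, FP=0+1+3+3=7, FN=2+4+1+1=8 → 6/21 = 0.2857
  crop: TP=8, FP=0+2+1+0=3, FN=1+1+3+2=7 → 16/26 = 0.6154
  barren: TP=4, FP=3+2+1+2=8, FN=0+1+3+0=4 → 8/20 = 0.4000
Macro-F1 score = mean = (0.6667 + 0.5000 + 0.2857 + 0.6154 + 0.4000) / 5 = 0.494

0.494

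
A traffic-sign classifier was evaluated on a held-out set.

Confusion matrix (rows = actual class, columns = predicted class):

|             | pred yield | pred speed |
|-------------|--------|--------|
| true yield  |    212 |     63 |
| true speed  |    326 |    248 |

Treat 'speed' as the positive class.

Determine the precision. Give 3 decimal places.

Precision = TP/(TP+FP) = 248/(248+63) = 248/311 = 0.797

0.797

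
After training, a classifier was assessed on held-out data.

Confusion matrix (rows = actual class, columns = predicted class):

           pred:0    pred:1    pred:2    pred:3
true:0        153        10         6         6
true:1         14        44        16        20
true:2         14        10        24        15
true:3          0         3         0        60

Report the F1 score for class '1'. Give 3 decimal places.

0.547

F1 score = 2·TP/(2·TP+FP+FN).
1: TP=44, FP=10+10+3=23, FN=14+16+20=50 → 88/161 = 0.5466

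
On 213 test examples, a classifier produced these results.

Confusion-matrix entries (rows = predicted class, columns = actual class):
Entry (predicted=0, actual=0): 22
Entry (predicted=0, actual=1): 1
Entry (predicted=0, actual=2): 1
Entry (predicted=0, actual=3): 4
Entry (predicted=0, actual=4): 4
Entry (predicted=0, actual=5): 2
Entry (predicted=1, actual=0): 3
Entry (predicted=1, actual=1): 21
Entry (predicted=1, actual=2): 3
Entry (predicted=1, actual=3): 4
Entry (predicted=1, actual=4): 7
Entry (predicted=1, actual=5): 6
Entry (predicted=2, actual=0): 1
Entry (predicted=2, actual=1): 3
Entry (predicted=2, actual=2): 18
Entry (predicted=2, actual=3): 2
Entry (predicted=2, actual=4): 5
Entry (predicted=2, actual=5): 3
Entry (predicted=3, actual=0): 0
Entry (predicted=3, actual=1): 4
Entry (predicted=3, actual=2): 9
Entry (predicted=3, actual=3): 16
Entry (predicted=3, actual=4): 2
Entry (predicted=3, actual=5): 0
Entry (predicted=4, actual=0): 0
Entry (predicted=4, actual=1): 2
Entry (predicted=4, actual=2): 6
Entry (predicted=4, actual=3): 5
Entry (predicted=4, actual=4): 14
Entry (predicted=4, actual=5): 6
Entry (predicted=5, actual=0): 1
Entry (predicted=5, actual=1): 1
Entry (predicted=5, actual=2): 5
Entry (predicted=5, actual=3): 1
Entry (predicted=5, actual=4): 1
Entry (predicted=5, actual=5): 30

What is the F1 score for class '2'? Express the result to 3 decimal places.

Take TP from the diagonal, FP from the rest of the '2' prediction marginal, FN from the rest of the '2' actual marginal.
F1 score = 2·TP/(2·TP+FP+FN).
2: TP=18, FP=1+3+2+5+3=14, FN=1+3+9+6+5=24 → 36/74 = 0.4865

0.486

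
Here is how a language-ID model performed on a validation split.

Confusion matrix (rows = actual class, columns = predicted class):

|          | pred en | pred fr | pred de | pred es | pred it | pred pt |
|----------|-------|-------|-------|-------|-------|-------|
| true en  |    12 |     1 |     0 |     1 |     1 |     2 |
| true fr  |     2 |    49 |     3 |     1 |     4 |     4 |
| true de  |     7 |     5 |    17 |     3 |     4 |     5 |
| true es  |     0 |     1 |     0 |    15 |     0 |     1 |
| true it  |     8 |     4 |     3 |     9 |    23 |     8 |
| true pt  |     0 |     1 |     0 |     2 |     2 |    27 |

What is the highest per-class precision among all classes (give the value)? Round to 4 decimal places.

Per-class precision (TP/(TP+FP)):
  en: TP=12, FP=2+7+0+8+0=17 → 12/29 = 0.41379
  fr: TP=49, FP=1+5+1+4+1=12 → 49/61 = 0.80328
  de: TP=17, FP=0+3+0+3+0=6 → 17/23 = 0.73913
  es: TP=15, FP=1+1+3+9+2=16 → 15/31 = 0.48387
  it: TP=23, FP=1+4+4+0+2=11 → 23/34 = 0.67647
  pt: TP=27, FP=2+4+5+1+8=20 → 27/47 = 0.57447
Highest is class 'fr' with precision = 0.8033.

0.8033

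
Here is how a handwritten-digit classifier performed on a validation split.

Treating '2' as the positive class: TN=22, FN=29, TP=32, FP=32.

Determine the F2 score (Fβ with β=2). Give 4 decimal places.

0.5195

Fβ = (1+β²)·TP / ((1+β²)·TP + β²·FN + FP), with β²=4
= 5·32 / (5·32 + 4·29 + 32) = 0.5195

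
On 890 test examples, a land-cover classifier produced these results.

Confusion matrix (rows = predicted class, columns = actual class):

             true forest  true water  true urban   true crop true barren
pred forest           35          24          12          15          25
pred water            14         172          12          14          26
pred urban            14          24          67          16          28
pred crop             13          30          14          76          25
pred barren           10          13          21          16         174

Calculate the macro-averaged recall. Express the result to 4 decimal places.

Per-class recall (TP/(TP+FN)):
  forest: TP=35, FN=14+14+13+10=51 → 35/86 = 0.40698
  water: TP=172, FN=24+24+30+13=91 → 172/263 = 0.65399
  urban: TP=67, FN=12+12+14+21=59 → 67/126 = 0.53175
  crop: TP=76, FN=15+14+16+16=61 → 76/137 = 0.55474
  barren: TP=174, FN=25+26+28+25=104 → 174/278 = 0.62590
Macro-recall = mean = (0.40698 + 0.65399 + 0.53175 + 0.55474 + 0.62590) / 5 = 0.5547

0.5547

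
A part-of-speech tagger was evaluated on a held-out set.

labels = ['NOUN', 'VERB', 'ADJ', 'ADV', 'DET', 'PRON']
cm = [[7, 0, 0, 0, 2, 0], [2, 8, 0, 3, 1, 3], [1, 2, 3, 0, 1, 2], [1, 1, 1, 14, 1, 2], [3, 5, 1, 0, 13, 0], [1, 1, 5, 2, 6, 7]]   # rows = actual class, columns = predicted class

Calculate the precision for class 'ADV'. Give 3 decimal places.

0.737

One-vs-rest for 'ADV': TP = diagonal; FP = other classes predicted 'ADV'; FN = 'ADV' predicted as other.
precision = TP/(TP+FP).
ADV: TP=14, FP=0+3+0+0+2=5 → 14/19 = 0.7368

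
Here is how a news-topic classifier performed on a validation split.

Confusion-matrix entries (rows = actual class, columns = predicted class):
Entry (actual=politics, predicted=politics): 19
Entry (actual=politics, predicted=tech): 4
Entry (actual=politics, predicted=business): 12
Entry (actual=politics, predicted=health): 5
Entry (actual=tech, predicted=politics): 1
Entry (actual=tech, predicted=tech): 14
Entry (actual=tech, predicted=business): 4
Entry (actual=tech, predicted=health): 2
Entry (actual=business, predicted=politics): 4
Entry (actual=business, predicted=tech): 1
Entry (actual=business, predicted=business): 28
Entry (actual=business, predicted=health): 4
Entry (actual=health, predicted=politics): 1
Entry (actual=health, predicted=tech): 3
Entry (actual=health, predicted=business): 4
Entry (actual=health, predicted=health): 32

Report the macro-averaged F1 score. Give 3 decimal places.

0.666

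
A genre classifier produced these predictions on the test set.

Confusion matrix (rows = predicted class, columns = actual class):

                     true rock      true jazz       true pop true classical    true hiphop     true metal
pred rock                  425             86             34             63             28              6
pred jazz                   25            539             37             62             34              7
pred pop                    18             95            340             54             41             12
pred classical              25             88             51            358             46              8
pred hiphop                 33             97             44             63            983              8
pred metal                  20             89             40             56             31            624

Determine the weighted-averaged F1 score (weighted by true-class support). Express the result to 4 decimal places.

0.7088

Per-class F1 score (2·TP/(2·TP+FP+FN)):
  rock: TP=425, FP=86+34+63+28+6=217, FN=25+18+25+33+20=121 → 850/1188 = 0.71549
  jazz: TP=539, FP=25+37+62+34+7=165, FN=86+95+88+97+89=455 → 1078/1698 = 0.63486
  pop: TP=340, FP=18+95+54+41+12=220, FN=34+37+51+44+40=206 → 680/1106 = 0.61483
  classical: TP=358, FP=25+88+51+46+8=218, FN=63+62+54+63+56=298 → 716/1232 = 0.58117
  hiphop: TP=983, FP=33+97+44+63+8=245, FN=28+34+41+46+31=180 → 1966/2391 = 0.82225
  metal: TP=624, FP=20+89+40+56+31=236, FN=6+7+12+8+8=41 → 1248/1525 = 0.81836
Weighted-F1 score = Σ (supportᵢ/N)·F1 scoreᵢ with N=4570: (546/4570)·0.71549 + (994/4570)·0.63486 + (546/4570)·0.61483 + (656/4570)·0.58117 + (1163/4570)·0.82225 + (665/4570)·0.81836 = 0.7088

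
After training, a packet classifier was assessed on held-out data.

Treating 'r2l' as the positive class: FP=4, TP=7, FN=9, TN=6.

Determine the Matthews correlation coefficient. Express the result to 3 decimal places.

0.037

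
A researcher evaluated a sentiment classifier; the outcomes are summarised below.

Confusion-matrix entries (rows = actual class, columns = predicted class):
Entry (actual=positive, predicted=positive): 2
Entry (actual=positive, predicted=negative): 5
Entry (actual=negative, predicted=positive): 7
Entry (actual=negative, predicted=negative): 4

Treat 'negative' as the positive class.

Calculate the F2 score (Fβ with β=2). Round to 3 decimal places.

0.377

Fβ = (1+β²)·TP / ((1+β²)·TP + β²·FN + FP), with β²=4
= 5·4 / (5·4 + 4·7 + 5) = 0.377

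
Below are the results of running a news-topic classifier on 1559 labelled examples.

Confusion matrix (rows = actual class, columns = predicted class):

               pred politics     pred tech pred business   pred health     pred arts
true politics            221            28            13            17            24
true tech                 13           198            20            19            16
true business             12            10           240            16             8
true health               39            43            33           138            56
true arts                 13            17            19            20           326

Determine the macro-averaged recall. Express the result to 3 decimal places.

0.717

Per-class recall (TP/(TP+FN)):
  politics: TP=221, FN=28+13+17+24=82 → 221/303 = 0.7294
  tech: TP=198, FN=13+20+19+16=68 → 198/266 = 0.7444
  business: TP=240, FN=12+10+16+8=46 → 240/286 = 0.8392
  health: TP=138, FN=39+43+33+56=171 → 138/309 = 0.4466
  arts: TP=326, FN=13+17+19+20=69 → 326/395 = 0.8253
Macro-recall = mean = (0.7294 + 0.7444 + 0.8392 + 0.4466 + 0.8253) / 5 = 0.717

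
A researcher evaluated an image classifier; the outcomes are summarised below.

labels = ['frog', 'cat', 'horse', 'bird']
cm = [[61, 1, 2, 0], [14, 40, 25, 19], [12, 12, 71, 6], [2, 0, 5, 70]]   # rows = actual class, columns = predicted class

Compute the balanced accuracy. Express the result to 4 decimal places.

Balanced accuracy = mean of per-class recall.
  frog: recall = 61/64 = 0.95313
  cat: recall = 40/98 = 0.40816
  horse: recall = 71/101 = 0.70297
  bird: recall = 70/77 = 0.90909
Mean = (0.95313 + 0.40816 + 0.70297 + 0.90909) / 4 = 0.7433

0.7433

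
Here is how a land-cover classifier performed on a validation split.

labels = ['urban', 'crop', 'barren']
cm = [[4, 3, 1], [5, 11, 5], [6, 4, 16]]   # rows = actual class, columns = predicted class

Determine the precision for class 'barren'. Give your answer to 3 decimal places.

One-vs-rest for 'barren': TP = diagonal; FP = other classes predicted 'barren'; FN = 'barren' predicted as other.
precision = TP/(TP+FP).
barren: TP=16, FP=1+5=6 → 16/22 = 0.7273

0.727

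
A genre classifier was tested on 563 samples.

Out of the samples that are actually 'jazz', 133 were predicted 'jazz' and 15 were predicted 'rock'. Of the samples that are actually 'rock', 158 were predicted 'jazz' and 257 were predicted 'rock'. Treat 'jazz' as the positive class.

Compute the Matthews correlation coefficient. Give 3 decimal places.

MCC = (TP·TN − FP·FN) / √((TP+FP)(TP+FN)(TN+FP)(TN+FN))
Numerator = 133·257 − 158·15 = 31811
Denominator = √(291·148·415·272) = √4861515840 = 69724.5713
MCC = 31811 / 69724.5713 = 0.456

0.456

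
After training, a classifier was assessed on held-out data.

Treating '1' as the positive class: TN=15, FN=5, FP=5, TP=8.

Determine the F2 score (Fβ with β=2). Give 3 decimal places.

Fβ = (1+β²)·TP / ((1+β²)·TP + β²·FN + FP), with β²=4
= 5·8 / (5·8 + 4·5 + 5) = 0.615

0.615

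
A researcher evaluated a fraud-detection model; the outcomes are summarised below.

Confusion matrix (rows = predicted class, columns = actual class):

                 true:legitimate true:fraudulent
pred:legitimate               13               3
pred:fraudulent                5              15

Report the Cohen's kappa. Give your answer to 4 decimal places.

Observed agreement pₒ = trace/N = 28/36 = 0.77778
Expected agreement pₑ = Σ (rowᵢ·colᵢ)/N² = (18·16 + 18·20)/36² = 0.50000
κ = (pₒ − pₑ)/(1 − pₑ) = (0.77778 − 0.50000)/(1 − 0.50000) = 0.5556

0.5556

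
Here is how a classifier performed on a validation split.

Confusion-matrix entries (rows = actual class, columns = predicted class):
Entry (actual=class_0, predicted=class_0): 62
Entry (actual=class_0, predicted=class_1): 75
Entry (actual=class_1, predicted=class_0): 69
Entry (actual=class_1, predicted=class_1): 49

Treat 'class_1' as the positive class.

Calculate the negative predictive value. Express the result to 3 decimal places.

0.473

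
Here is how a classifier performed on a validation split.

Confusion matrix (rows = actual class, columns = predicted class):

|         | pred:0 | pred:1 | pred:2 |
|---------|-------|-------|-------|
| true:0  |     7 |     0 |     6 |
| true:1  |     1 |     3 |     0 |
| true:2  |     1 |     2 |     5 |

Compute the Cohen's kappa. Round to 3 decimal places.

0.375

Observed agreement pₒ = trace/N = 15/25 = 0.6000
Expected agreement pₑ = Σ (rowᵢ·colᵢ)/N² = (13·9 + 4·5 + 8·11)/25² = 0.3600
κ = (pₒ − pₑ)/(1 − pₑ) = (0.6000 − 0.3600)/(1 − 0.3600) = 0.375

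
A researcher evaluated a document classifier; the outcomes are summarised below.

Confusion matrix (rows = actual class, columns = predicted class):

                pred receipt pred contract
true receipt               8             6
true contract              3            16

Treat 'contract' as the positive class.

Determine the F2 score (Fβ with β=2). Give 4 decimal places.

Fβ = (1+β²)·TP / ((1+β²)·TP + β²·FN + FP), with β²=4
= 5·16 / (5·16 + 4·3 + 6) = 0.8163

0.8163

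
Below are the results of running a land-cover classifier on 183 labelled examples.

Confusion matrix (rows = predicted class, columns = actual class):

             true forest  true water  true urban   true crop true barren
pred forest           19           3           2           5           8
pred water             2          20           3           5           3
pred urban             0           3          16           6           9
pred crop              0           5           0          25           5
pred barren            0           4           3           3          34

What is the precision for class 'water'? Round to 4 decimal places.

0.6061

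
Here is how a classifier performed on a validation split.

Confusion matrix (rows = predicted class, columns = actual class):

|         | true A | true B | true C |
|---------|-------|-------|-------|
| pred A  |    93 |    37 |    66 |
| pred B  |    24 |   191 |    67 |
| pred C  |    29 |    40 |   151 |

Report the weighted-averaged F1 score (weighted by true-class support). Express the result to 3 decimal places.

Per-class F1 score (2·TP/(2·TP+FP+FN)):
  A: TP=93, FP=37+66=103, FN=24+29=53 → 186/342 = 0.5439
  B: TP=191, FP=24+67=91, FN=37+40=77 → 382/550 = 0.6945
  C: TP=151, FP=29+40=69, FN=66+67=133 → 302/504 = 0.5992
Weighted-F1 score = Σ (supportᵢ/N)·F1 scoreᵢ with N=698: (146/698)·0.5439 + (268/698)·0.6945 + (284/698)·0.5992 = 0.624

0.624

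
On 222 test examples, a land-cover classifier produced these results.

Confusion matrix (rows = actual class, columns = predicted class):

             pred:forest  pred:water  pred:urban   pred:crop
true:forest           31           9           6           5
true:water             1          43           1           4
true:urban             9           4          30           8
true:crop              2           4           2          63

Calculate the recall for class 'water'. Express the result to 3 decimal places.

0.878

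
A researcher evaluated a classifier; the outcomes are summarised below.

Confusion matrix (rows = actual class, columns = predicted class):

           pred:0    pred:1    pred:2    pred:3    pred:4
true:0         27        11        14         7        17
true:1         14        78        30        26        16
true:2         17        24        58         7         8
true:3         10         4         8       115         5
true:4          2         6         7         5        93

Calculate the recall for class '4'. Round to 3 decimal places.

0.823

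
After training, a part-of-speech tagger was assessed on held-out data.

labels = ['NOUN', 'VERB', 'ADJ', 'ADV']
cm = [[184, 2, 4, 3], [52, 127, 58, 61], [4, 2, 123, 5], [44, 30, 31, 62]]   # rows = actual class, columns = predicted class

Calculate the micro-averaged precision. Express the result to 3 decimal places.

0.626

Micro-averaging pools counts across classes: ΣTP=496, ΣFP=296, ΣFN=296.
Micro-precision = TP/(TP+FP) on pooled counts = 0.626 (equals overall accuracy in single-label multiclass).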